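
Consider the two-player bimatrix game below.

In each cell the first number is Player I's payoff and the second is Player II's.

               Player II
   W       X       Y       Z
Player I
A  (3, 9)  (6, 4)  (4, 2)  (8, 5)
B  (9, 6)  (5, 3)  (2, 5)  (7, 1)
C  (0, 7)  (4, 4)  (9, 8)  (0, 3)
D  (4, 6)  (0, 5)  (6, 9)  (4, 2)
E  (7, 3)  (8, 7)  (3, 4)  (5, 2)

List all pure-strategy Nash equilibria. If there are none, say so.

(B, W) and (C, Y) and (E, X)

Player I against W: payoffs 3, 9, 0, 4, 7 → best response B.
Player I against X: payoffs 6, 5, 4, 0, 8 → best response E.
Player I against Y: payoffs 4, 2, 9, 6, 3 → best response C.
Player I against Z: payoffs 8, 7, 0, 4, 5 → best response A.
Player II against A: payoffs 9, 4, 2, 5 → best response W.
Player II against B: payoffs 6, 3, 5, 1 → best response W.
Player II against C: payoffs 7, 4, 8, 3 → best response Y.
Player II against D: payoffs 6, 5, 9, 2 → best response Y.
Player II against E: payoffs 3, 7, 4, 2 → best response X.
Mutual best responses: (B, W); (C, Y); (E, X).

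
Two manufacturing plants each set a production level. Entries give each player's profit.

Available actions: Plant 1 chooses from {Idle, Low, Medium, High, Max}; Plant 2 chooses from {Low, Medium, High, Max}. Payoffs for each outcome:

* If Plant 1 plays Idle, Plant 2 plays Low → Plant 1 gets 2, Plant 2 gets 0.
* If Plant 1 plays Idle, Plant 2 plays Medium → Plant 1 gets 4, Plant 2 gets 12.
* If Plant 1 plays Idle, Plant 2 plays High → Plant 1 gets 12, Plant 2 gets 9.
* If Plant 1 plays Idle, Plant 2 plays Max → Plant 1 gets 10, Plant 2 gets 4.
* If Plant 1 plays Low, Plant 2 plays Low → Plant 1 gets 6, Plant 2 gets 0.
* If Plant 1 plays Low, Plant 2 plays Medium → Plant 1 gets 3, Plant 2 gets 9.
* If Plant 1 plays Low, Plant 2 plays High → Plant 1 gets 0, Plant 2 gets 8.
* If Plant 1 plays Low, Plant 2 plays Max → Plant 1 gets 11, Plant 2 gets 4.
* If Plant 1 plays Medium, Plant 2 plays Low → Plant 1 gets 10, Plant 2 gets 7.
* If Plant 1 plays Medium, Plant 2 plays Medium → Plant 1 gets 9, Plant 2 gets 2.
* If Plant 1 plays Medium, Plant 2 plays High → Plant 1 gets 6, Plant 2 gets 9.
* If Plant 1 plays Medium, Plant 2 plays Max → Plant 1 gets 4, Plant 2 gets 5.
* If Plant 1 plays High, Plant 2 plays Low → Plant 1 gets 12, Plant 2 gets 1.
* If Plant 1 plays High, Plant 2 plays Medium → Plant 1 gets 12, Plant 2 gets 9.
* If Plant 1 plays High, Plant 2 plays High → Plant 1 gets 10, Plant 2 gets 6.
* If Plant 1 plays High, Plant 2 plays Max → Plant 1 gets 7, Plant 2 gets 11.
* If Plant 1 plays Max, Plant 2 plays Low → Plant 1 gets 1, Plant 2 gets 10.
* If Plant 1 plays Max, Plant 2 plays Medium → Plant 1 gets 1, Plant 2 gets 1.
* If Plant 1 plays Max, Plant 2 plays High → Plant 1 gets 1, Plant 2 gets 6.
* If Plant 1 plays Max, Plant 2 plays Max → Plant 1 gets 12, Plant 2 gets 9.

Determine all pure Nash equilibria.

There is no pure-strategy Nash equilibrium.

For each strategy profile, look for a profitable unilateral deviation.
(Idle, Low): Plant 1 can switch to Low (2 → 6). Not NE.
(Idle, Medium): Plant 1 can switch to Medium (4 → 9). Not NE.
(Idle, High): Plant 2 can switch to Medium (9 → 12). Not NE.
(Idle, Max): Plant 1 can switch to Low (10 → 11). Not NE.
(Low, Low): Plant 1 can switch to Medium (6 → 10). Not NE.
(Low, Medium): Plant 1 can switch to Idle (3 → 4). Not NE.
(Low, High): Plant 1 can switch to Idle (0 → 12). Not NE.
(Low, Max): Plant 1 can switch to Max (11 → 12). Not NE.
(The remaining 12 profiles each have a profitable deviation by the same check.)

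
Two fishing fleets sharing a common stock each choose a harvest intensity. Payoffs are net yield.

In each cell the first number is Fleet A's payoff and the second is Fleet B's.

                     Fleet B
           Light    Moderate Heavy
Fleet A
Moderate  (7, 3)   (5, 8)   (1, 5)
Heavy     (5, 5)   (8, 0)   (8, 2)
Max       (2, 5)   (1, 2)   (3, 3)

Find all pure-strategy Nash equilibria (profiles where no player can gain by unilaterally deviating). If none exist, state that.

none

Fleet A against Light: payoffs 7, 5, 2 → best response Moderate.
Fleet A against Moderate: payoffs 5, 8, 1 → best response Heavy.
Fleet A against Heavy: payoffs 1, 8, 3 → best response Heavy.
Fleet B against Moderate: payoffs 3, 8, 5 → best response Moderate.
Fleet B against Heavy: payoffs 5, 0, 2 → best response Light.
Fleet B against Max: payoffs 5, 2, 3 → best response Light.
No profile is a mutual best response for all players.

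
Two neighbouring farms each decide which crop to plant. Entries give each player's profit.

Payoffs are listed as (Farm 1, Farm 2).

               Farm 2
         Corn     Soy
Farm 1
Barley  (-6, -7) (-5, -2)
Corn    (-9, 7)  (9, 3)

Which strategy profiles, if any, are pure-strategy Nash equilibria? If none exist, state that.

This game has no pure Nash equilibrium.

For each player, find the best response to each opponent profile; mutual best responses are the pure NE.
Farm 1 against Corn: payoffs -6, -9 → best response Barley.
Farm 1 against Soy: payoffs -5, 9 → best response Corn.
Farm 2 against Barley: payoffs -7, -2 → best response Soy.
Farm 2 against Corn: payoffs 7, 3 → best response Corn.
No profile is a mutual best response for all players.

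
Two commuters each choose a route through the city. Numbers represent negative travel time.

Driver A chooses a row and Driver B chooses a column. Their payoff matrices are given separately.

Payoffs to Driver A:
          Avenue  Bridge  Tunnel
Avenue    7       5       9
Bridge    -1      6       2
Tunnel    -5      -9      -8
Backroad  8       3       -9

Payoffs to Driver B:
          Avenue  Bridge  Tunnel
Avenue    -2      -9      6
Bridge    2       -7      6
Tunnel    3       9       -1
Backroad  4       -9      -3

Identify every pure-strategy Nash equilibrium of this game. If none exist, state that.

The pure Nash equilibria are (Avenue, Tunnel); (Backroad, Avenue).

Driver A against Avenue: payoffs 7, -1, -5, 8 → best response Backroad.
Driver A against Bridge: payoffs 5, 6, -9, 3 → best response Bridge.
Driver A against Tunnel: payoffs 9, 2, -8, -9 → best response Avenue.
Driver B against Avenue: payoffs -2, -9, 6 → best response Tunnel.
Driver B against Bridge: payoffs 2, -7, 6 → best response Tunnel.
Driver B against Tunnel: payoffs 3, 9, -1 → best response Bridge.
Driver B against Backroad: payoffs 4, -9, -3 → best response Avenue.
Mutual best responses: (Avenue, Tunnel); (Backroad, Avenue).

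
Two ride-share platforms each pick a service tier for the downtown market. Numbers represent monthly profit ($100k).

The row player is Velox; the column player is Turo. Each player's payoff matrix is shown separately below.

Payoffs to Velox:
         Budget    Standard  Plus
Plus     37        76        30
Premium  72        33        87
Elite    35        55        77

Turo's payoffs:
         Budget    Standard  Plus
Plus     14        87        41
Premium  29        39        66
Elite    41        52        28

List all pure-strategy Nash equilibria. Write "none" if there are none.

(Plus, Budget): Velox can switch to Premium (37 → 72). Not NE.
(Plus, Standard): Velox gets 76, best alternative 55; Turo gets 87, best alternative 41. No profitable deviation — NE.
(Plus, Plus): Velox can switch to Premium (30 → 87). Not NE.
(Premium, Budget): Turo can switch to Standard (29 → 39). Not NE.
(Premium, Standard): Velox can switch to Plus (33 → 76). Not NE.
(Premium, Plus): Velox gets 87, best alternative 77; Turo gets 66, best alternative 39. No profitable deviation — NE.
(Elite, Budget): Velox can switch to Plus (35 → 37). Not NE.
(Elite, Standard): Velox can switch to Plus (55 → 76). Not NE.
(The remaining 1 profile has a profitable deviation by the same check.)

The pure Nash equilibria are (Plus, Standard); (Premium, Plus).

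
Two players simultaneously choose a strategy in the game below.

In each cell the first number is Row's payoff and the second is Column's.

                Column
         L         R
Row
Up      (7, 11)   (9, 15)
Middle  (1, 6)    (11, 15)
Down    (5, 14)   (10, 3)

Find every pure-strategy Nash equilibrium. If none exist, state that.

The unique pure-strategy Nash equilibrium is (Middle, R).

(Up, L): Column can switch to R (11 → 15). Not NE.
(Up, R): Row can switch to Middle (9 → 11). Not NE.
(Middle, L): Row can switch to Up (1 → 7). Not NE.
(Middle, R): Row gets 11, best alternative 10; Column gets 15, best alternative 6. No profitable deviation — NE.
(Down, L): Row can switch to Up (5 → 7). Not NE.
(Down, R): Row can switch to Middle (10 → 11). Not NE.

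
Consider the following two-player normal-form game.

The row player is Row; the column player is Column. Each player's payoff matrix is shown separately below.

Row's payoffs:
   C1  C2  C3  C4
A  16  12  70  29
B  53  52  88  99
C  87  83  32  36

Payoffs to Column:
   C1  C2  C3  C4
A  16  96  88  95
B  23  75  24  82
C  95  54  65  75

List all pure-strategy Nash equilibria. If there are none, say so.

Pure-strategy Nash equilibria: (B, C4) and (C, C1)

Row against C1: payoffs 16, 53, 87 → best response C.
Row against C2: payoffs 12, 52, 83 → best response C.
Row against C3: payoffs 70, 88, 32 → best response B.
Row against C4: payoffs 29, 99, 36 → best response B.
Column against A: payoffs 16, 96, 88, 95 → best response C2.
Column against B: payoffs 23, 75, 24, 82 → best response C4.
Column against C: payoffs 95, 54, 65, 75 → best response C1.
Mutual best responses: (B, C4); (C, C1).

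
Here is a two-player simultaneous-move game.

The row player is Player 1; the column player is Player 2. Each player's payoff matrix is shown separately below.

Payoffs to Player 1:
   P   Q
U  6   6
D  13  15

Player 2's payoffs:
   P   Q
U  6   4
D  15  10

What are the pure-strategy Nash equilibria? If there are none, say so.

Pure NE: (D, P)

(U, P): Player 1 can switch to D (6 → 13). Not NE.
(U, Q): Player 1 can switch to D (6 → 15). Not NE.
(D, P): Player 1 gets 13, best alternative 6; Player 2 gets 15, best alternative 10. No profitable deviation — NE.
(D, Q): Player 2 can switch to P (10 → 15). Not NE.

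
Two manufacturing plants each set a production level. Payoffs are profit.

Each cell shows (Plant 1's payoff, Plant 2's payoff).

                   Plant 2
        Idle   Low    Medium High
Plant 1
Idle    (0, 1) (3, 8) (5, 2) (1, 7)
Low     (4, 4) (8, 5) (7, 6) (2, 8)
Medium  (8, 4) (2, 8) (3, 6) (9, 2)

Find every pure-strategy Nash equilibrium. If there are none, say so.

Mark each player's best response to every combination of opponents' strategies; a profile where every player is best-responding is a pure Nash equilibrium.
Plant 1 against Idle: payoffs 0, 4, 8 → best response Medium.
Plant 1 against Low: payoffs 3, 8, 2 → best response Low.
Plant 1 against Medium: payoffs 5, 7, 3 → best response Low.
Plant 1 against High: payoffs 1, 2, 9 → best response Medium.
Plant 2 against Idle: payoffs 1, 8, 2, 7 → best response Low.
Plant 2 against Low: payoffs 4, 5, 6, 8 → best response High.
Plant 2 against Medium: payoffs 4, 8, 6, 2 → best response Low.
No profile is a mutual best response for all players.

No pure-strategy Nash equilibrium.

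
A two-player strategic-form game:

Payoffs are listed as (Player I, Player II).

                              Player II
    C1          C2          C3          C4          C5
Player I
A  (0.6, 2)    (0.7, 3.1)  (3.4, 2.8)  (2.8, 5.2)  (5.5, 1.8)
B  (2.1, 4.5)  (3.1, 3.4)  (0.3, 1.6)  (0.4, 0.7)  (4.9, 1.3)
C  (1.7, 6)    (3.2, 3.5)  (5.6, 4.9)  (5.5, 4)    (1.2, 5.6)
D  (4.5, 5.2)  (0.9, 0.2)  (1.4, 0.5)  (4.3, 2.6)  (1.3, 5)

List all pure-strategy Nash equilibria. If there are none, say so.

The unique pure-strategy Nash equilibrium is (D, C1).

(A, C1): Player I can switch to B (0.6 → 2.1). Not NE.
(A, C2): Player I can switch to B (0.7 → 3.1). Not NE.
(A, C3): Player I can switch to C (3.4 → 5.6). Not NE.
(A, C4): Player I can switch to C (2.8 → 5.5). Not NE.
(A, C5): Player II can switch to C1 (1.8 → 2). Not NE.
(B, C1): Player I can switch to D (2.1 → 4.5). Not NE.
(B, C2): Player I can switch to C (3.1 → 3.2). Not NE.
(B, C3): Player I can switch to A (0.3 → 3.4). Not NE.
(B, C4): Player I can switch to A (0.4 → 2.8). Not NE.
(B, C5): Player I can switch to A (4.9 → 5.5). Not NE.
(D, C1): Player I gets 4.5, best alternative 2.1; Player II gets 5.2, best alternative 5. No profitable deviation — NE.
(The remaining 9 profiles each have a profitable deviation by the same check.)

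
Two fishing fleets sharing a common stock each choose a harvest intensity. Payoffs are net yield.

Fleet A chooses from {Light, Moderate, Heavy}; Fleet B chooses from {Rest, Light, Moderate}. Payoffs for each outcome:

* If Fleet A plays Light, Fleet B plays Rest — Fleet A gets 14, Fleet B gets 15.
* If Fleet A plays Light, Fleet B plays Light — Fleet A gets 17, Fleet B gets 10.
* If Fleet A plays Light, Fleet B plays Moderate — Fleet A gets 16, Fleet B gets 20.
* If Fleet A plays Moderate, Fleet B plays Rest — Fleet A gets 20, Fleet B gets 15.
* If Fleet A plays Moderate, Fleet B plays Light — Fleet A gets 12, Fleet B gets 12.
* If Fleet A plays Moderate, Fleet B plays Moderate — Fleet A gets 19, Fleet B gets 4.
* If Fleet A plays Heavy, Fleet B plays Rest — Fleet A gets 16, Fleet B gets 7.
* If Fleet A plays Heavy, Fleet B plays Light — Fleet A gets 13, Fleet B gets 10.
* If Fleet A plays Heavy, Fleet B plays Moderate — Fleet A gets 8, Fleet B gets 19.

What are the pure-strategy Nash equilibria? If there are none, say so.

(Light, Rest): Fleet A can switch to Moderate (14 → 20). Not NE.
(Light, Light): Fleet B can switch to Rest (10 → 15). Not NE.
(Light, Moderate): Fleet A can switch to Moderate (16 → 19). Not NE.
(Moderate, Rest): Fleet A gets 20, best alternative 16; Fleet B gets 15, best alternative 12. No profitable deviation — NE.
(Moderate, Light): Fleet A can switch to Light (12 → 17). Not NE.
(Moderate, Moderate): Fleet B can switch to Rest (4 → 15). Not NE.
(Heavy, Rest): Fleet A can switch to Moderate (16 → 20). Not NE.
(Heavy, Light): Fleet A can switch to Light (13 → 17). Not NE.
(Heavy, Moderate): Fleet A can switch to Light (8 → 16). Not NE.

The unique pure-strategy Nash equilibrium is (Moderate, Rest).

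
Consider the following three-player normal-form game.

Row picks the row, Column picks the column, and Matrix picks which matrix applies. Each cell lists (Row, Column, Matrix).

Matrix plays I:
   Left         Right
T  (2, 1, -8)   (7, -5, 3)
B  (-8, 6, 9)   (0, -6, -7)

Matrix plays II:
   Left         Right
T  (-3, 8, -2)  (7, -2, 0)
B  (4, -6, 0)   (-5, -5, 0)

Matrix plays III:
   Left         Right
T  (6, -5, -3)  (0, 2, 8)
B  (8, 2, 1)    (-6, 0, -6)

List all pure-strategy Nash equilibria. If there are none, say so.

(T, Right, III)

For each player, find the best response to each opponent profile; mutual best responses are the pure NE.
Row against (Left, I): payoffs 2, -8 → best response T.
Row against (Left, II): payoffs -3, 4 → best response B.
Row against (Left, III): payoffs 6, 8 → best response B.
Row against (Right, I): payoffs 7, 0 → best response T.
Row against (Right, II): payoffs 7, -5 → best response T.
Row against (Right, III): payoffs 0, -6 → best response T.
Column against (T, I): payoffs 1, -5 → best response Left.
Column against (T, II): payoffs 8, -2 → best response Left.
Column against (T, III): payoffs -5, 2 → best response Right.
Column against (B, I): payoffs 6, -6 → best response Left.
Column against (B, II): payoffs -6, -5 → best response Right.
Column against (B, III): payoffs 2, 0 → best response Left.
Matrix against (T, Left): payoffs -8, -2, -3 → best response II.
Matrix against (T, Right): payoffs 3, 0, 8 → best response III.
Matrix against (B, Left): payoffs 9, 0, 1 → best response I.
Matrix against (B, Right): payoffs -7, 0, -6 → best response II.
Mutual best responses: (T, Right, III).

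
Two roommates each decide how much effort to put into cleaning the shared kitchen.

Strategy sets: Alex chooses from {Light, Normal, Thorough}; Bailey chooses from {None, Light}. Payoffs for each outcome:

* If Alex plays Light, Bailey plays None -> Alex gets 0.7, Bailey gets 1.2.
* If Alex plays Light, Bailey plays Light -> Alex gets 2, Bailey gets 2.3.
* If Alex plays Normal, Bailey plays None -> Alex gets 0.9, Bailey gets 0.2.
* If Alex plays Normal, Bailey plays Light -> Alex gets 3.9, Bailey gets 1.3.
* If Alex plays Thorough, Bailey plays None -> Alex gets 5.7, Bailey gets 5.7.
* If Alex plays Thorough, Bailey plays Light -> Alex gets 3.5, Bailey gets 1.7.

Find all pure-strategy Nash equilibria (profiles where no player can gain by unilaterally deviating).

Alex against None: payoffs 0.7, 0.9, 5.7 → best response Thorough.
Alex against Light: payoffs 2, 3.9, 3.5 → best response Normal.
Bailey against Light: payoffs 1.2, 2.3 → best response Light.
Bailey against Normal: payoffs 0.2, 1.3 → best response Light.
Bailey against Thorough: payoffs 5.7, 1.7 → best response None.
Mutual best responses: (Normal, Light); (Thorough, None).

The pure Nash equilibria are (Normal, Light), (Thorough, None).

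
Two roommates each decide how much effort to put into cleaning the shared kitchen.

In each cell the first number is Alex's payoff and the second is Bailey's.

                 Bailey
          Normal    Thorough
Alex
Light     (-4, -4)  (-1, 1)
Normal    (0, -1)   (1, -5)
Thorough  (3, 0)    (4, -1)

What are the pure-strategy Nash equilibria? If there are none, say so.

The unique pure-strategy Nash equilibrium is (Thorough, Normal).

Alex against Normal: payoffs -4, 0, 3 → best response Thorough.
Alex against Thorough: payoffs -1, 1, 4 → best response Thorough.
Bailey against Light: payoffs -4, 1 → best response Thorough.
Bailey against Normal: payoffs -1, -5 → best response Normal.
Bailey against Thorough: payoffs 0, -1 → best response Normal.
Mutual best responses: (Thorough, Normal).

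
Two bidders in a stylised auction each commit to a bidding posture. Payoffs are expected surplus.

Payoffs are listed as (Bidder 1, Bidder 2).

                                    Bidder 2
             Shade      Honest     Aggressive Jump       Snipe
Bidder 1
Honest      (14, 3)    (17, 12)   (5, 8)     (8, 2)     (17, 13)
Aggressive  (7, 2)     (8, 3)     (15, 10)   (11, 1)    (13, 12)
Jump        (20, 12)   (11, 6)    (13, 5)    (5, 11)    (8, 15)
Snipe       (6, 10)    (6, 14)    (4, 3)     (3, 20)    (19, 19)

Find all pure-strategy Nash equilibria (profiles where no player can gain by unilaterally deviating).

none

Bidder 1 against Shade: payoffs 14, 7, 20, 6 → best response Jump.
Bidder 1 against Honest: payoffs 17, 8, 11, 6 → best response Honest.
Bidder 1 against Aggressive: payoffs 5, 15, 13, 4 → best response Aggressive.
Bidder 1 against Jump: payoffs 8, 11, 5, 3 → best response Aggressive.
Bidder 1 against Snipe: payoffs 17, 13, 8, 19 → best response Snipe.
Bidder 2 against Honest: payoffs 3, 12, 8, 2, 13 → best response Snipe.
Bidder 2 against Aggressive: payoffs 2, 3, 10, 1, 12 → best response Snipe.
Bidder 2 against Jump: payoffs 12, 6, 5, 11, 15 → best response Snipe.
Bidder 2 against Snipe: payoffs 10, 14, 3, 20, 19 → best response Jump.
No profile is a mutual best response for all players.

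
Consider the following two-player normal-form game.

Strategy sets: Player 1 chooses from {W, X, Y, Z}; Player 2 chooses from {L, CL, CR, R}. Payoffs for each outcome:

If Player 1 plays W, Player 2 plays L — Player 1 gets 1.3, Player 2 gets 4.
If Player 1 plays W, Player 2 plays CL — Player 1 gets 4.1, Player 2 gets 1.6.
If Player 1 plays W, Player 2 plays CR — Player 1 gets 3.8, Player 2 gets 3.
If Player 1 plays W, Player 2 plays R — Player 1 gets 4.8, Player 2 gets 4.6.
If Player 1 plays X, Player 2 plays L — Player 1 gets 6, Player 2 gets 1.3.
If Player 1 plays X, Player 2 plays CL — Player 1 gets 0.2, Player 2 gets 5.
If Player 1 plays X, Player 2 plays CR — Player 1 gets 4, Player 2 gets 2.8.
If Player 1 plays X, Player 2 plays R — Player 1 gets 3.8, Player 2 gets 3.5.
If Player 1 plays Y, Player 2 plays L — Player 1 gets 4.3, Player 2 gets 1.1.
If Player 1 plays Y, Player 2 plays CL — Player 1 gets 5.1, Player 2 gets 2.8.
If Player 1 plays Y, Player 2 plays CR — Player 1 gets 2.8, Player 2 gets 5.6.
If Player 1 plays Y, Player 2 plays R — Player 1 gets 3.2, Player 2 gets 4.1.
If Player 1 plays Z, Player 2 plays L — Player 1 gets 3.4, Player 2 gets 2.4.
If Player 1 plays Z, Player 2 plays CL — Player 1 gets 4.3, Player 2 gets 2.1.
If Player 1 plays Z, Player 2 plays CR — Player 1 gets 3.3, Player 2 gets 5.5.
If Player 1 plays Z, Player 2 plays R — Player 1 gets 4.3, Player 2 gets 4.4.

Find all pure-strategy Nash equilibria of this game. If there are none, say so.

(W, R)

For each strategy profile, look for a profitable unilateral deviation.
(W, L): Player 1 can switch to X (1.3 → 6). Not NE.
(W, CL): Player 1 can switch to Y (4.1 → 5.1). Not NE.
(W, CR): Player 1 can switch to X (3.8 → 4). Not NE.
(W, R): Player 1 gets 4.8, best alternative 4.3; Player 2 gets 4.6, best alternative 4. No profitable deviation — NE.
(X, L): Player 2 can switch to CL (1.3 → 5). Not NE.
(X, CL): Player 1 can switch to W (0.2 → 4.1). Not NE.
(X, CR): Player 2 can switch to CL (2.8 → 5). Not NE.
(X, R): Player 1 can switch to W (3.8 → 4.8). Not NE.
(Y, L): Player 1 can switch to X (4.3 → 6). Not NE.
(Y, CL): Player 2 can switch to CR (2.8 → 5.6). Not NE.
(Y, CR): Player 1 can switch to W (2.8 → 3.8). Not NE.
(Y, R): Player 1 can switch to W (3.2 → 4.8). Not NE.
(Z, L): Player 1 can switch to X (3.4 → 6). Not NE.
(The remaining 3 profiles each have a profitable deviation by the same check.)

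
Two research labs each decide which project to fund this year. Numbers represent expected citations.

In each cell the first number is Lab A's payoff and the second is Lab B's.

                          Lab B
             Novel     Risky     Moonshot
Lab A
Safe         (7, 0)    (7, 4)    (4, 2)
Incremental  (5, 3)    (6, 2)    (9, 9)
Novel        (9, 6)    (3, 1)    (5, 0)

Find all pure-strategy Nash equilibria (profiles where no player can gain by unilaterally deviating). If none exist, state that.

The pure Nash equilibria are (Safe, Risky); (Incremental, Moonshot); (Novel, Novel).

Lab A against Novel: payoffs 7, 5, 9 → best response Novel.
Lab A against Risky: payoffs 7, 6, 3 → best response Safe.
Lab A against Moonshot: payoffs 4, 9, 5 → best response Incremental.
Lab B against Safe: payoffs 0, 4, 2 → best response Risky.
Lab B against Incremental: payoffs 3, 2, 9 → best response Moonshot.
Lab B against Novel: payoffs 6, 1, 0 → best response Novel.
Mutual best responses: (Safe, Risky); (Incremental, Moonshot); (Novel, Novel).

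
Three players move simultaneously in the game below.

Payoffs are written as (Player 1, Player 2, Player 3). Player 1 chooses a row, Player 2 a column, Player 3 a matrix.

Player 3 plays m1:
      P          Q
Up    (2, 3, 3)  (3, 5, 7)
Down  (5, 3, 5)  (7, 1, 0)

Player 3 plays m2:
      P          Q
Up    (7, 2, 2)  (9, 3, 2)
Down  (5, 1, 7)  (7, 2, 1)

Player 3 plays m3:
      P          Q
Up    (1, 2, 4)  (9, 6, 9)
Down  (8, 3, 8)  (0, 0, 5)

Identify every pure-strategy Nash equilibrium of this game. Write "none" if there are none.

Mark each player's best response to every combination of opponents' strategies; a profile where every player is best-responding is a pure Nash equilibrium.
Player 1 against (P, m1): payoffs 2, 5 → best response Down.
Player 1 against (P, m2): payoffs 7, 5 → best response Up.
Player 1 against (P, m3): payoffs 1, 8 → best response Down.
Player 1 against (Q, m1): payoffs 3, 7 → best response Down.
Player 1 against (Q, m2): payoffs 9, 7 → best response Up.
Player 1 against (Q, m3): payoffs 9, 0 → best response Up.
Player 2 against (Up, m1): payoffs 3, 5 → best response Q.
Player 2 against (Up, m2): payoffs 2, 3 → best response Q.
Player 2 against (Up, m3): payoffs 2, 6 → best response Q.
Player 2 against (Down, m1): payoffs 3, 1 → best response P.
Player 2 against (Down, m2): payoffs 1, 2 → best response Q.
Player 2 against (Down, m3): payoffs 3, 0 → best response P.
Player 3 against (Up, P): payoffs 3, 2, 4 → best response m3.
Player 3 against (Up, Q): payoffs 7, 2, 9 → best response m3.
Player 3 against (Down, P): payoffs 5, 7, 8 → best response m3.
Player 3 against (Down, Q): payoffs 0, 1, 5 → best response m3.
Mutual best responses: (Up, Q, m3); (Down, P, m3).

The pure Nash equilibria are (Up, Q, m3), (Down, P, m3).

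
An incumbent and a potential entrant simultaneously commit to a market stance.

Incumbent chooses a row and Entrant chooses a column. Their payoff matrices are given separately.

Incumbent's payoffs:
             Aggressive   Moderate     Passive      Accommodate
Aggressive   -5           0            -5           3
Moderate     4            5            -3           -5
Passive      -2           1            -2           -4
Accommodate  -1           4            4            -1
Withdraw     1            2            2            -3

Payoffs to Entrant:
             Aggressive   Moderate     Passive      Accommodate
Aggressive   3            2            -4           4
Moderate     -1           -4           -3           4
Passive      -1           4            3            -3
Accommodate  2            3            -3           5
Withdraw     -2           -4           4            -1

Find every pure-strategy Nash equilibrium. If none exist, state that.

Incumbent against Aggressive: payoffs -5, 4, -2, -1, 1 → best response Moderate.
Incumbent against Moderate: payoffs 0, 5, 1, 4, 2 → best response Moderate.
Incumbent against Passive: payoffs -5, -3, -2, 4, 2 → best response Accommodate.
Incumbent against Accommodate: payoffs 3, -5, -4, -1, -3 → best response Aggressive.
Entrant against Aggressive: payoffs 3, 2, -4, 4 → best response Accommodate.
Entrant against Moderate: payoffs -1, -4, -3, 4 → best response Accommodate.
Entrant against Passive: payoffs -1, 4, 3, -3 → best response Moderate.
Entrant against Accommodate: payoffs 2, 3, -3, 5 → best response Accommodate.
Entrant against Withdraw: payoffs -2, -4, 4, -1 → best response Passive.
Mutual best responses: (Aggressive, Accommodate).

(Aggressive, Accommodate)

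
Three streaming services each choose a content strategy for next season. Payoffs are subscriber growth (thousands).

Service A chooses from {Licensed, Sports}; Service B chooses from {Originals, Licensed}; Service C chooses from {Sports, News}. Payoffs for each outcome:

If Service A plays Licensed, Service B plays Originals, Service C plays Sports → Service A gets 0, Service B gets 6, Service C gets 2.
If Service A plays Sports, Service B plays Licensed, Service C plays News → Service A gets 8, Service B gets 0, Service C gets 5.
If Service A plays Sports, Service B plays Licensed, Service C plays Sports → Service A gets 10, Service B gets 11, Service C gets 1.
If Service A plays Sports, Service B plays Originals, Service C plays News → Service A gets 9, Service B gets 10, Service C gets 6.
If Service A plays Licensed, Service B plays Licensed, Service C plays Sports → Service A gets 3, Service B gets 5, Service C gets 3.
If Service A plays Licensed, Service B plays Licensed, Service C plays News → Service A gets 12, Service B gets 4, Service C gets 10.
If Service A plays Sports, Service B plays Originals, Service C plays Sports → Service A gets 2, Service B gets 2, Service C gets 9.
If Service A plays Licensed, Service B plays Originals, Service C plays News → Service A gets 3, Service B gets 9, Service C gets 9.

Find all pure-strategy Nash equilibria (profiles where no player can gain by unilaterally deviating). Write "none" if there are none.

Service A against (Originals, Sports): payoffs 0, 2 → best response Sports.
Service A against (Originals, News): payoffs 3, 9 → best response Sports.
Service A against (Licensed, Sports): payoffs 3, 10 → best response Sports.
Service A against (Licensed, News): payoffs 12, 8 → best response Licensed.
Service B against (Licensed, Sports): payoffs 6, 5 → best response Originals.
Service B against (Licensed, News): payoffs 9, 4 → best response Originals.
Service B against (Sports, Sports): payoffs 2, 11 → best response Licensed.
Service B against (Sports, News): payoffs 10, 0 → best response Originals.
Service C against (Licensed, Originals): payoffs 2, 9 → best response News.
Service C against (Licensed, Licensed): payoffs 3, 10 → best response News.
Service C against (Sports, Originals): payoffs 9, 6 → best response Sports.
Service C against (Sports, Licensed): payoffs 1, 5 → best response News.
No profile is a mutual best response for all players.

There is no pure-strategy Nash equilibrium.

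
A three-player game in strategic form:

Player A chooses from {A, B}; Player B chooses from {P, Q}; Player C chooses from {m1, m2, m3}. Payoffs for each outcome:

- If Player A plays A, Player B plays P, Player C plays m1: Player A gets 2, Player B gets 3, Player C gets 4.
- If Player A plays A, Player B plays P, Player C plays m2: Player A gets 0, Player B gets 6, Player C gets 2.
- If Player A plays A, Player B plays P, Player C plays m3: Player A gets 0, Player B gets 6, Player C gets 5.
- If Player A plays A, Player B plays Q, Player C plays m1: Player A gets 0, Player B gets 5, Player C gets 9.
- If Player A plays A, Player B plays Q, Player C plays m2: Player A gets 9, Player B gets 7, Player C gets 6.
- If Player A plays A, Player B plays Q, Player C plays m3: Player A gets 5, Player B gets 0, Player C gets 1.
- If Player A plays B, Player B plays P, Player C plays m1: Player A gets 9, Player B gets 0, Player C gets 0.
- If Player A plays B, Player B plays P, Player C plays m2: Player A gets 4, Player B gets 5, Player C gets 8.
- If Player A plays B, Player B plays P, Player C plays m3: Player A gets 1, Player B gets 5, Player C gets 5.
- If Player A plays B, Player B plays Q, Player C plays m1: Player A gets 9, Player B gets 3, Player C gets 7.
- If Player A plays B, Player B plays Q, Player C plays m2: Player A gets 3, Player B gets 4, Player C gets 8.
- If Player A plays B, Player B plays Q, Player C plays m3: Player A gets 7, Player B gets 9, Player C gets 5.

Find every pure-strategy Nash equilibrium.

For each strategy profile, look for a profitable unilateral deviation.
(A, P, m1): Player A can switch to B (2 → 9). Not NE.
(A, P, m2): Player A can switch to B (0 → 4). Not NE.
(A, P, m3): Player A can switch to B (0 → 1). Not NE.
(A, Q, m1): Player A can switch to B (0 → 9). Not NE.
(A, Q, m2): Player C can switch to m1 (6 → 9). Not NE.
(A, Q, m3): Player A can switch to B (5 → 7). Not NE.
(B, P, m2): Player A gets 4, best alternative 0; Player B gets 5, best alternative 4; Player C gets 8, best alternative 5. No profitable deviation — NE.
(The remaining 5 profiles each have a profitable deviation by the same check.)

(B, P, m2)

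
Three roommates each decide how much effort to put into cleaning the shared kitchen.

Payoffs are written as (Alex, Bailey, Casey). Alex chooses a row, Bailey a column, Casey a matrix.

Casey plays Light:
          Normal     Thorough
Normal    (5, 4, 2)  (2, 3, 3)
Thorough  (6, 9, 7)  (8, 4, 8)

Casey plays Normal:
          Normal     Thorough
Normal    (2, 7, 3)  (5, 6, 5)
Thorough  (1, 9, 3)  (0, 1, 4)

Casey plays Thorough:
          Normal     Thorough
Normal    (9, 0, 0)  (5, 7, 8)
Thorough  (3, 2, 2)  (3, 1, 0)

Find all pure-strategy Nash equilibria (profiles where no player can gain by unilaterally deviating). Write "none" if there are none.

Alex against (Normal, Light): payoffs 5, 6 → best response Thorough.
Alex against (Normal, Normal): payoffs 2, 1 → best response Normal.
Alex against (Normal, Thorough): payoffs 9, 3 → best response Normal.
Alex against (Thorough, Light): payoffs 2, 8 → best response Thorough.
Alex against (Thorough, Normal): payoffs 5, 0 → best response Normal.
Alex against (Thorough, Thorough): payoffs 5, 3 → best response Normal.
Bailey against (Normal, Light): payoffs 4, 3 → best response Normal.
Bailey against (Normal, Normal): payoffs 7, 6 → best response Normal.
Bailey against (Normal, Thorough): payoffs 0, 7 → best response Thorough.
Bailey against (Thorough, Light): payoffs 9, 4 → best response Normal.
Bailey against (Thorough, Normal): payoffs 9, 1 → best response Normal.
Bailey against (Thorough, Thorough): payoffs 2, 1 → best response Normal.
Casey against (Normal, Normal): payoffs 2, 3, 0 → best response Normal.
Casey against (Normal, Thorough): payoffs 3, 5, 8 → best response Thorough.
Casey against (Thorough, Normal): payoffs 7, 3, 2 → best response Light.
Casey against (Thorough, Thorough): payoffs 8, 4, 0 → best response Light.
Mutual best responses: (Normal, Normal, Normal); (Normal, Thorough, Thorough); (Thorough, Normal, Light).

The pure Nash equilibria are (Normal, Normal, Normal) and (Normal, Thorough, Thorough) and (Thorough, Normal, Light).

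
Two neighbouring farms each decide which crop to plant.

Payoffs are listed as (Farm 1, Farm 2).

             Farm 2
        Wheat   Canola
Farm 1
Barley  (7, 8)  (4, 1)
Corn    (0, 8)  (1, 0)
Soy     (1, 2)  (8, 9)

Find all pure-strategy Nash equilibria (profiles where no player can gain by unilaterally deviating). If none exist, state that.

(Barley, Wheat); (Soy, Canola)

Mark each player's best response to every combination of opponents' strategies; a profile where every player is best-responding is a pure Nash equilibrium.
Farm 1 against Wheat: payoffs 7, 0, 1 → best response Barley.
Farm 1 against Canola: payoffs 4, 1, 8 → best response Soy.
Farm 2 against Barley: payoffs 8, 1 → best response Wheat.
Farm 2 against Corn: payoffs 8, 0 → best response Wheat.
Farm 2 against Soy: payoffs 2, 9 → best response Canola.
Mutual best responses: (Barley, Wheat); (Soy, Canola).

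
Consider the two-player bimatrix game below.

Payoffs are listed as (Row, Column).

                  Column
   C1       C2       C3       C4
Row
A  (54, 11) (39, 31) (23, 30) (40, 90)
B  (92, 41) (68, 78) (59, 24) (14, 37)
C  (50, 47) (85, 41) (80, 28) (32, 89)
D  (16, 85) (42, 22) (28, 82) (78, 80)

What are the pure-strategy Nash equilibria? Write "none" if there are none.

This game has no pure Nash equilibrium.

Row against C1: payoffs 54, 92, 50, 16 → best response B.
Row against C2: payoffs 39, 68, 85, 42 → best response C.
Row against C3: payoffs 23, 59, 80, 28 → best response C.
Row against C4: payoffs 40, 14, 32, 78 → best response D.
Column against A: payoffs 11, 31, 30, 90 → best response C4.
Column against B: payoffs 41, 78, 24, 37 → best response C2.
Column against C: payoffs 47, 41, 28, 89 → best response C4.
Column against D: payoffs 85, 22, 82, 80 → best response C1.
No profile is a mutual best response for all players.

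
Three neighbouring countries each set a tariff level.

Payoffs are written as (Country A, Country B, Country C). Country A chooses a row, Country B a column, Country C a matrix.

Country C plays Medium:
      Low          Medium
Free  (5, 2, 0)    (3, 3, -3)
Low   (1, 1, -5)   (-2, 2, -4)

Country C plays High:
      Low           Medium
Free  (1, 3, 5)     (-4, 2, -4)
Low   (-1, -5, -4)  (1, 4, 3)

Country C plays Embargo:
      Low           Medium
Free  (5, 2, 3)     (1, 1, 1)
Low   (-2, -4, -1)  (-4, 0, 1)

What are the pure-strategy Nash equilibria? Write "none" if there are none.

(Free, Low, Medium): Country B can switch to Medium (2 → 3). Not NE.
(Free, Low, High): Country A gets 1, best alternative -1; Country B gets 3, best alternative 2; Country C gets 5, best alternative 3. No profitable deviation — NE.
(Free, Low, Embargo): Country C can switch to High (3 → 5). Not NE.
(Free, Medium, Medium): Country C can switch to Embargo (-3 → 1). Not NE.
(Free, Medium, High): Country A can switch to Low (-4 → 1). Not NE.
(Free, Medium, Embargo): Country B can switch to Low (1 → 2). Not NE.
(Low, Low, Medium): Country A can switch to Free (1 → 5). Not NE.
(Low, Medium, High): Country A gets 1, best alternative -4; Country B gets 4, best alternative -5; Country C gets 3, best alternative 1. No profitable deviation — NE.
(The remaining 4 profiles each have a profitable deviation by the same check.)

Pure-strategy Nash equilibria: (Free, Low, High), (Low, Medium, High)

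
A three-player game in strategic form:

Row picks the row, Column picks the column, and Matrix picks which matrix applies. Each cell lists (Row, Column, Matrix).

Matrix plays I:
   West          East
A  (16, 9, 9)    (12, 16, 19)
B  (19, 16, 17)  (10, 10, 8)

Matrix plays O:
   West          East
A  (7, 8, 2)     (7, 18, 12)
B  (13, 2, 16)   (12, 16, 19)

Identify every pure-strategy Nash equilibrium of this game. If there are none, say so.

Pure-strategy Nash equilibria: (A, East, I); (B, West, I); (B, East, O)

Row against (West, I): payoffs 16, 19 → best response B.
Row against (West, O): payoffs 7, 13 → best response B.
Row against (East, I): payoffs 12, 10 → best response A.
Row against (East, O): payoffs 7, 12 → best response B.
Column against (A, I): payoffs 9, 16 → best response East.
Column against (A, O): payoffs 8, 18 → best response East.
Column against (B, I): payoffs 16, 10 → best response West.
Column against (B, O): payoffs 2, 16 → best response East.
Matrix against (A, West): payoffs 9, 2 → best response I.
Matrix against (A, East): payoffs 19, 12 → best response I.
Matrix against (B, West): payoffs 17, 16 → best response I.
Matrix against (B, East): payoffs 8, 19 → best response O.
Mutual best responses: (A, East, I); (B, West, I); (B, East, O).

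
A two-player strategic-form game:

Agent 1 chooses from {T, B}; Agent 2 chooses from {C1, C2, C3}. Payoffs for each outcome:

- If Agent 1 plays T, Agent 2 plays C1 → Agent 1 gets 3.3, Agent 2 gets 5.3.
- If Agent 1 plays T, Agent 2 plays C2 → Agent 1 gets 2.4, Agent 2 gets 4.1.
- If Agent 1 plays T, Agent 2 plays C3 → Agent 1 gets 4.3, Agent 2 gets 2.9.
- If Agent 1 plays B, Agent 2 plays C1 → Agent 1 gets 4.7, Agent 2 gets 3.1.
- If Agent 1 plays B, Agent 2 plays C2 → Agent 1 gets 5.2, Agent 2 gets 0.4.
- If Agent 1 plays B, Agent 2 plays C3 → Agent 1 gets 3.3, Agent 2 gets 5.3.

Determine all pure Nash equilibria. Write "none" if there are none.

There is no pure-strategy Nash equilibrium.

Agent 1 against C1: payoffs 3.3, 4.7 → best response B.
Agent 1 against C2: payoffs 2.4, 5.2 → best response B.
Agent 1 against C3: payoffs 4.3, 3.3 → best response T.
Agent 2 against T: payoffs 5.3, 4.1, 2.9 → best response C1.
Agent 2 against B: payoffs 3.1, 0.4, 5.3 → best response C3.
No profile is a mutual best response for all players.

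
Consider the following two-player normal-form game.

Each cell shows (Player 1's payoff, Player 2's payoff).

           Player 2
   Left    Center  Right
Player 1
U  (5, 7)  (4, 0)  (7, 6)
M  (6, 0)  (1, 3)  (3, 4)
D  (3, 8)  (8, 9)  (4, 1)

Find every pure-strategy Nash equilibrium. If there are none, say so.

(D, Center)

(U, Left): Player 1 can switch to M (5 → 6). Not NE.
(U, Center): Player 1 can switch to D (4 → 8). Not NE.
(U, Right): Player 2 can switch to Left (6 → 7). Not NE.
(M, Left): Player 2 can switch to Center (0 → 3). Not NE.
(M, Center): Player 1 can switch to U (1 → 4). Not NE.
(M, Right): Player 1 can switch to U (3 → 7). Not NE.
(D, Left): Player 1 can switch to U (3 → 5). Not NE.
(D, Center): Player 1 gets 8, best alternative 4; Player 2 gets 9, best alternative 8. No profitable deviation — NE.
(D, Right): Player 1 can switch to U (4 → 7). Not NE.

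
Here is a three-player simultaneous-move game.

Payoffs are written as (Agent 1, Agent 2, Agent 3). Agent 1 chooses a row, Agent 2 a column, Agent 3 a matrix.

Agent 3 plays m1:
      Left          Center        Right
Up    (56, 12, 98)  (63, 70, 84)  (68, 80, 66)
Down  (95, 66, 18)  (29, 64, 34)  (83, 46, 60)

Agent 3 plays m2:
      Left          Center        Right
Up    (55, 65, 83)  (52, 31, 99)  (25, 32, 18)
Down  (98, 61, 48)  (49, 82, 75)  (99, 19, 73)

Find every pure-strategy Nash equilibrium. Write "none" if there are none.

This game has no pure Nash equilibrium.

Agent 1 against (Left, m1): payoffs 56, 95 → best response Down.
Agent 1 against (Left, m2): payoffs 55, 98 → best response Down.
Agent 1 against (Center, m1): payoffs 63, 29 → best response Up.
Agent 1 against (Center, m2): payoffs 52, 49 → best response Up.
Agent 1 against (Right, m1): payoffs 68, 83 → best response Down.
Agent 1 against (Right, m2): payoffs 25, 99 → best response Down.
Agent 2 against (Up, m1): payoffs 12, 70, 80 → best response Right.
Agent 2 against (Up, m2): payoffs 65, 31, 32 → best response Left.
Agent 2 against (Down, m1): payoffs 66, 64, 46 → best response Left.
Agent 2 against (Down, m2): payoffs 61, 82, 19 → best response Center.
Agent 3 against (Up, Left): payoffs 98, 83 → best response m1.
Agent 3 against (Up, Center): payoffs 84, 99 → best response m2.
Agent 3 against (Up, Right): payoffs 66, 18 → best response m1.
Agent 3 against (Down, Left): payoffs 18, 48 → best response m2.
Agent 3 against (Down, Center): payoffs 34, 75 → best response m2.
Agent 3 against (Down, Right): payoffs 60, 73 → best response m2.
No profile is a mutual best response for all players.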